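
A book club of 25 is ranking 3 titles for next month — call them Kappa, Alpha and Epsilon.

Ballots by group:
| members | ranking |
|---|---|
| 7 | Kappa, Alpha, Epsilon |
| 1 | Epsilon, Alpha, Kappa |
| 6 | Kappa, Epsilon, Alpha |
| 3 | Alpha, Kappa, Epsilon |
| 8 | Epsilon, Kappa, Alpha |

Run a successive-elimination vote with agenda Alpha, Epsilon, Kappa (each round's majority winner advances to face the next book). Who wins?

Kappa

Round 1: Alpha vs Epsilon — 10–15, Epsilon advances.
Round 2: Epsilon vs Kappa — 9–16, Kappa advances.
Kappa survives the agenda.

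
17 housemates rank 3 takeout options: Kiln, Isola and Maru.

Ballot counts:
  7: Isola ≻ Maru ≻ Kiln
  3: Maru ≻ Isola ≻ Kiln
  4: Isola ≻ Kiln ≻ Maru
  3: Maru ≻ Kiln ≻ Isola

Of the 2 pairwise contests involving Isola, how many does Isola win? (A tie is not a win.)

Isola against each rival (17 friends):
Isola–Kiln: Isola 14–3.
Isola vs Maru: Isola, 11–6.
Isola beats Kiln, Maru — 2 pairwise wins.

2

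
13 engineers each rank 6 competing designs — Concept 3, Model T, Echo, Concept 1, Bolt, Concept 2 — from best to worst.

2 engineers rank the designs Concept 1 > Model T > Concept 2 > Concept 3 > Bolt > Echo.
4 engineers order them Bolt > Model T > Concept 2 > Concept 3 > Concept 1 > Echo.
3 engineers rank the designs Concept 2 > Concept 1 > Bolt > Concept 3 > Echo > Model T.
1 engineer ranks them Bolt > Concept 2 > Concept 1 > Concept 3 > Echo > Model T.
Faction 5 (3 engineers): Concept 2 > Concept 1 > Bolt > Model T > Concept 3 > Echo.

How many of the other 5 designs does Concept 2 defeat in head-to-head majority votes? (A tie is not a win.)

Concept 2 against each rival (13 engineers):
Concept 2 vs Concept 3: Concept 2 preferred on 2+4+3+1+3 = 13 ballots; Concept 2 wins 13–0.
Concept 2 vs Model T: Concept 2, 7–6.
Concept 2–Echo: Concept 2 13–0.
Concept 2 vs Concept 1: Concept 2 wins 11–2.
Concept 2 vs Bolt: Concept 2 preferred on 2+3+3 = 8 ballots; Concept 2 wins 8–5.
Concept 2 beats Concept 3, Model T, Echo, Concept 1, Bolt — 5 pairwise wins.

5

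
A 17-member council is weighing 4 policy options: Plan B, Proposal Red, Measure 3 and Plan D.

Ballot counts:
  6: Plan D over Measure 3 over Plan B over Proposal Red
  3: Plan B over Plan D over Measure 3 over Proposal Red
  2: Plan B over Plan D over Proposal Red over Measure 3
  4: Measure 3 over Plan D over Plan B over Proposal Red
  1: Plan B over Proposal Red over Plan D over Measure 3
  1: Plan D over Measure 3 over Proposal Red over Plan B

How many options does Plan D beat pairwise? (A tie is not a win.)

Plan D against each rival (17 council members):
Plan D vs Plan B: Plan D preferred on 6+4+1 = 11 ballots; Plan D wins 11–6.
Plan D vs Proposal Red: Plan D is ranked higher on 6+3+2+4+1 = 16 ballots, Proposal Red on 1. Plan D wins 16–1.
Plan D–Measure 3: Plan D 13–4.
Plan D beats Plan B, Proposal Red, Measure 3 — 3 pairwise wins.

3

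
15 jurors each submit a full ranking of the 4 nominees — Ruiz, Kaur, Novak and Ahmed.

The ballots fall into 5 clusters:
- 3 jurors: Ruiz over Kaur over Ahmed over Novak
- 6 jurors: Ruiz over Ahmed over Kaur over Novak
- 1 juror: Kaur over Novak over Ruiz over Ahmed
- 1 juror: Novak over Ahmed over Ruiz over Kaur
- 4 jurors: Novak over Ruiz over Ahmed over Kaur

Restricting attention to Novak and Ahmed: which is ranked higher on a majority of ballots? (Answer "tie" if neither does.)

Ballots ranking Novak above Ahmed: 1 + 1 + 4 = 6.
Ballots ranking Ahmed above Novak: 15 − 6 = 9.
Ahmed wins the head-to-head 9–6.

Ahmed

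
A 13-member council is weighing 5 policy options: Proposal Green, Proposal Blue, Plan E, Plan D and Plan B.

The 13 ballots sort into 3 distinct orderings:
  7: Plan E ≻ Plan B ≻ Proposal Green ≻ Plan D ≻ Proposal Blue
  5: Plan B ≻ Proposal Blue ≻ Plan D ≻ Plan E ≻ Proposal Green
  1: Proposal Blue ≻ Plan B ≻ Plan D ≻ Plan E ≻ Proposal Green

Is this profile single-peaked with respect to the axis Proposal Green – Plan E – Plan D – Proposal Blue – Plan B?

Axis positions: Proposal Green=1, Plan E=2, Plan D=3, Proposal Blue=4, Plan B=5.
Bloc 1: ranking walks positions 2-5-1-3-4; Plan B is ranked above Plan D even though Plan D lies between Plan B and the peak Plan E on the axis — preferences dip and rise again. Not single-peaked.
Bloc 2 (peak Plan B at position 5): ranking walks positions 5-4-3-2-1, expanding outward from the peak — single-peaked.
Bloc 3 (peak Proposal Blue at position 4): ranking walks positions 4-5-3-2-1, expanding outward from the peak — single-peaked.
Bloc 1 violates single-peakedness, so the profile is not single-peaked on this axis.

no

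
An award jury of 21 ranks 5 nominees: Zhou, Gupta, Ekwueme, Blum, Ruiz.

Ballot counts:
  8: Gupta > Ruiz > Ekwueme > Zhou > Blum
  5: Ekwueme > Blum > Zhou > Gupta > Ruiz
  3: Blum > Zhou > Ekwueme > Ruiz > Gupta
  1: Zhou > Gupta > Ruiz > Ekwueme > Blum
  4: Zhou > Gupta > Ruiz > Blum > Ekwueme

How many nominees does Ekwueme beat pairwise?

2

Ekwueme against each rival (21 jurors):
Ekwueme vs Zhou: Ekwueme wins 13–8.
Ekwueme vs Gupta: 8 to 13, Gupta.
Ekwueme vs Blum: 14 to 7, Ekwueme.
Ekwueme vs Ruiz: Ruiz wins 13–8.
Ekwueme beats Zhou, Blum; loses to Gupta, Ruiz — 2 pairwise wins.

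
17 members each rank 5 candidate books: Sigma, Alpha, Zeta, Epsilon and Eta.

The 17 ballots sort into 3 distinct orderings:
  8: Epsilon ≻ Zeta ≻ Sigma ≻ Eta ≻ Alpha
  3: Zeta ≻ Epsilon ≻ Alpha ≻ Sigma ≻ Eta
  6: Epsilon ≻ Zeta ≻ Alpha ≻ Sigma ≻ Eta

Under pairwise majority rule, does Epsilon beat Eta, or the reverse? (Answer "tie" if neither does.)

Ballots ranking Epsilon above Eta: 8 + 3 + 6 = 17.
Ballots ranking Eta above Epsilon: 17 − 17 = 0.
Epsilon wins the head-to-head 17–0.

Epsilon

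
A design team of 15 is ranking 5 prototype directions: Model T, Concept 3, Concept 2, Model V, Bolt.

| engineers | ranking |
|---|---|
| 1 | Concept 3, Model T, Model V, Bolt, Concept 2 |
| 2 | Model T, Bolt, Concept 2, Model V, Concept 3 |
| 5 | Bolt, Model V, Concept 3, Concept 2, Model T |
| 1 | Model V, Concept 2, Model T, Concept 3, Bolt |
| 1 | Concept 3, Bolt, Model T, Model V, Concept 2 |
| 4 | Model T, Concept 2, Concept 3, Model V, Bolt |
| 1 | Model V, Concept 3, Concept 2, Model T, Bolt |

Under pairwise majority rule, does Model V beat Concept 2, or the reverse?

Model V

Ballots ranking Model V above Concept 2: 1 + 5 + 1 + 1 + 1 = 9.
Ballots ranking Concept 2 above Model V: 15 − 9 = 6.
Model V wins the head-to-head 9–6.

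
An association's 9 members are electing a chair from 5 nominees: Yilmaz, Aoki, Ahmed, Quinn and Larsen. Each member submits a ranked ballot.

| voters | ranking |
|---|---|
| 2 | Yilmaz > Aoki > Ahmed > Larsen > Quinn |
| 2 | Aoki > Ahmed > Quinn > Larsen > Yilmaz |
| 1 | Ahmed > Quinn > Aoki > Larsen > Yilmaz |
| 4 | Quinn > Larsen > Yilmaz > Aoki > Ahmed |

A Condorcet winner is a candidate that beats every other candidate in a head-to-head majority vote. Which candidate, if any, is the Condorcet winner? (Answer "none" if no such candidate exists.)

Head-to-head results (9 voters):
Yilmaz vs Aoki: Yilmaz wins 6–3.
Yilmaz vs Ahmed: Yilmaz wins 6–3.
Yilmaz vs Quinn: 2 for Yilmaz, 7 for Quinn — Quinn by 7–2.
Yilmaz vs Larsen: Larsen, 7–2.
Aoki vs Ahmed: Aoki is ranked higher on 2+2+4 = 8 ballots, Ahmed on 1. Aoki wins 8–1.
Aoki vs Quinn: Quinn wins 5–4.
Aoki vs Larsen: Aoki, 5–4.
Ahmed–Quinn: Ahmed 5–4.
Ahmed–Larsen: Ahmed 5–4.
Quinn vs Larsen: Quinn is ranked higher on 2+1+4 = 7 ballots, Larsen on 2. Quinn wins 7–2.
Every candidate loses at least once (Yilmaz loses to Quinn; Aoki loses to Yilmaz; Ahmed loses to Yilmaz; Quinn loses to Ahmed; Larsen loses to Aoki). The majority relation contains the cycle Yilmaz beats Aoki beats Larsen beats Yilmaz, so there is no Condorcet winner.

none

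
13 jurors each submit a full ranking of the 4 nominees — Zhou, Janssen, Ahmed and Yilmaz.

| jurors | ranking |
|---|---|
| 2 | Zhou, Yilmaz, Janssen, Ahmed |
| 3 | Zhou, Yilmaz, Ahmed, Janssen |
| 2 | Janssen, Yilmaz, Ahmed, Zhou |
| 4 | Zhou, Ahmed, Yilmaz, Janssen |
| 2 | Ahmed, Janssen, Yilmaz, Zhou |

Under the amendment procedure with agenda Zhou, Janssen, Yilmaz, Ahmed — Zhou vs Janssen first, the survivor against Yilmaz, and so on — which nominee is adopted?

Zhou

Round 1: Zhou vs Janssen — 9–4, Zhou advances.
Round 2: Zhou vs Yilmaz — 9–4, Zhou advances.
Round 3: Zhou vs Ahmed — 9–4, Zhou advances.
The agenda winner is Zhou.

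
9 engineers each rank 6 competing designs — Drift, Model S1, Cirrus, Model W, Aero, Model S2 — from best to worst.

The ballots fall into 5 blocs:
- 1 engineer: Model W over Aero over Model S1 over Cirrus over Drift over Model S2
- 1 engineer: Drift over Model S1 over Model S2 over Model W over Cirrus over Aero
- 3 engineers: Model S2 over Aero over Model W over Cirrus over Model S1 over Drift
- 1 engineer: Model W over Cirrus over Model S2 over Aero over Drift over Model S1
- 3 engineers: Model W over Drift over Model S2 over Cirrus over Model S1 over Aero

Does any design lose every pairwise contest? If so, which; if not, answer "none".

Head-to-head results (9 engineers):
Drift vs Model S1: Drift preferred on 1+1+3 = 5 ballots; Drift wins 5–4.
Drift vs Cirrus: 4 to 5, Cirrus.
Drift vs Model W: 1 for Drift, 8 for Model W — Model W by 8–1.
Drift–Aero: Aero 5–4.
Drift vs Model S2: Drift, 5–4.
Model S1 vs Cirrus: Cirrus wins 7–2.
Model S1 vs Model W: Model S1 preferred on 1 ballot; Model W wins 8–1.
Model S1 vs Aero: 1+3 = 4 for Model S1, 5 for Aero — Aero by 5–4.
Model S1 vs Model S2: Model S1 is ranked higher on 1+1 = 2 ballots, Model S2 on 7. Model S2 wins 7–2.
Cirrus vs Model W: 0 for Cirrus, 9 for Model W — Model W by 9–0.
Cirrus vs Aero: Cirrus wins 5–4.
Cirrus–Model S2: Model S2 7–2.
Model W vs Aero: 6 to 3, Model W.
Model W–Model S2: Model W 5–4.
Aero–Model S2: Model S2 8–1.
Only Model S1 has no wins; Model S1 is the Condorcet loser.

Model S1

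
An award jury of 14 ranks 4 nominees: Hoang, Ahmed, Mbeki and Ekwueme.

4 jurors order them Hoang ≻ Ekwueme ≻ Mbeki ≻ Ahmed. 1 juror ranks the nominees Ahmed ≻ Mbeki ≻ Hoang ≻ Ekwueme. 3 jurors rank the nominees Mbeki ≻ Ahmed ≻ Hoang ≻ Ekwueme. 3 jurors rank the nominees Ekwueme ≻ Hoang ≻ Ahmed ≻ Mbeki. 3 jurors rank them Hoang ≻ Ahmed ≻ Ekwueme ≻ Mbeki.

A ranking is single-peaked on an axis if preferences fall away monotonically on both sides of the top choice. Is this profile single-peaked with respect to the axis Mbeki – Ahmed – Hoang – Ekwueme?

no

Axis positions: Mbeki=1, Ahmed=2, Hoang=3, Ekwueme=4.
Cluster 1: ranking walks positions 3-4-1-2; Mbeki is ranked above Ahmed even though Ahmed lies between Mbeki and the peak Hoang on the axis — preferences dip and rise again. Not single-peaked.
Cluster 2 (peak Ahmed at position 2): ranking walks positions 2-1-3-4, expanding outward from the peak — single-peaked.
Cluster 3 (peak Mbeki at position 1): ranking walks positions 1-2-3-4, expanding outward from the peak — single-peaked.
Cluster 4 (peak Ekwueme at position 4): ranking walks positions 4-3-2-1, expanding outward from the peak — single-peaked.
Cluster 5 (peak Hoang at position 3): ranking walks positions 3-2-4-1, expanding outward from the peak — single-peaked.
Cluster 1 violates single-peakedness, so the profile is not single-peaked on this axis.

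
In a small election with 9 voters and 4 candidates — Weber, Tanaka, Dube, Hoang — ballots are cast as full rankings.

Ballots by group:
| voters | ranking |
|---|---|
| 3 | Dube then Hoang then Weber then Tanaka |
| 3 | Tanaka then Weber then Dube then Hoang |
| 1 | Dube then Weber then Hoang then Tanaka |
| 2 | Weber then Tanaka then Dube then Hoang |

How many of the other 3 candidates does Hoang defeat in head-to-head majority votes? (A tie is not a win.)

0

Hoang against each rival (9 voters):
Hoang vs Weber: Weber wins 6–3.
Hoang vs Tanaka: Hoang is ranked higher on 3+1 = 4 ballots, Tanaka on 5. Tanaka wins 5–4.
Hoang vs Dube: Dube wins 9–0.
Hoang beats no one; loses to Weber, Tanaka, Dube — 0 pairwise wins.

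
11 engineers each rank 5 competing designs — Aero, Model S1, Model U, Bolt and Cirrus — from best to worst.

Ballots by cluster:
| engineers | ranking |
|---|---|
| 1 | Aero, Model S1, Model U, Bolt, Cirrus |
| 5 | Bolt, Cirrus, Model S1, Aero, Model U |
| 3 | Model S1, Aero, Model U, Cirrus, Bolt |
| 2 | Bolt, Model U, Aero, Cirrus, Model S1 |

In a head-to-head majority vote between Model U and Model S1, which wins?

Model S1

Ballots ranking Model U above Model S1: 2.
Ballots ranking Model S1 above Model U: 11 − 2 = 9.
Model S1 wins the head-to-head 9–2.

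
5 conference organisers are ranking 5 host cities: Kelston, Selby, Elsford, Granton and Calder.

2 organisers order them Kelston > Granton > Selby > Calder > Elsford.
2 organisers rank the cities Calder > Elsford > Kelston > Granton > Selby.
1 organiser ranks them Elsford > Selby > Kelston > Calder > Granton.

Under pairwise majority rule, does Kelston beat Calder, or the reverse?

Kelston

Ballots ranking Kelston above Calder: 2 + 1 = 3.
Ballots ranking Calder above Kelston: 5 − 3 = 2.
Kelston wins the head-to-head 3–2.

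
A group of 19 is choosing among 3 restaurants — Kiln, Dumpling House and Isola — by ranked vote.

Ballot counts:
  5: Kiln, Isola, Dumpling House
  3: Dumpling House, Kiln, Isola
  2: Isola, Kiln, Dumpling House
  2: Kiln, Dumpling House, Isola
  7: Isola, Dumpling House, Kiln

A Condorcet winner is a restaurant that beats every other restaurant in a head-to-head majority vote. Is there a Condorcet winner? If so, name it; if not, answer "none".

none

Pairwise majorities:
Kiln vs Dumpling House: Kiln preferred on 5+2+2 = 9 ballots; Dumpling House wins 10–9.
Kiln vs Isola: Kiln preferred on 5+3+2 = 10 ballots; Kiln wins 10–9.
Dumpling House vs Isola: Isola wins 14–5.
No restaurant is unbeaten: Kiln loses to Dumpling House; Dumpling House loses to Isola; Isola loses to Kiln. In particular Kiln > Isola > Dumpling House > Kiln is a majority cycle — no Condorcet winner exists.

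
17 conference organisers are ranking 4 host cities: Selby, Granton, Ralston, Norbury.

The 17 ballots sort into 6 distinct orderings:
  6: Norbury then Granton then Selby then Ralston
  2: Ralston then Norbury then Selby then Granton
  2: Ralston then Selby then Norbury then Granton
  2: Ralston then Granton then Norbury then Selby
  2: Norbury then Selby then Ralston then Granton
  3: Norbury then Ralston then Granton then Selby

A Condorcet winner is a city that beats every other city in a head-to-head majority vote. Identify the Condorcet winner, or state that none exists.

Pairwise majorities:
Selby vs Granton: Granton, 11–6.
Selby vs Ralston: Ralston wins 9–8.
Selby vs Norbury: Norbury wins 15–2.
Granton vs Ralston: Ralston, 11–6.
Granton vs Norbury: Norbury wins 15–2.
Ralston vs Norbury: Norbury wins 11–6.
Norbury defeats every rival head-to-head and is the Condorcet winner.

Norbury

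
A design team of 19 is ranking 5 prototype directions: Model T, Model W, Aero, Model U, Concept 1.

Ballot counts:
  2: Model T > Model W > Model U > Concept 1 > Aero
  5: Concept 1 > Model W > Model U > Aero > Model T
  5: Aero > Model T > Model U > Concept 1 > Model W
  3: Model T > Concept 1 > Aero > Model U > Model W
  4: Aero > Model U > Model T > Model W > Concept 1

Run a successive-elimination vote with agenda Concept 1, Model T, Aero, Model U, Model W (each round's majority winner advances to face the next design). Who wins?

Round 1: Concept 1 vs Model T — 5–14, Model T advances.
Round 2: Model T vs Aero — 5–14, Aero advances.
Round 3: Aero vs Model U — 12–7, Aero advances.
Round 4: Aero vs Model W — 12–7, Aero advances.
Aero survives the agenda.

Aero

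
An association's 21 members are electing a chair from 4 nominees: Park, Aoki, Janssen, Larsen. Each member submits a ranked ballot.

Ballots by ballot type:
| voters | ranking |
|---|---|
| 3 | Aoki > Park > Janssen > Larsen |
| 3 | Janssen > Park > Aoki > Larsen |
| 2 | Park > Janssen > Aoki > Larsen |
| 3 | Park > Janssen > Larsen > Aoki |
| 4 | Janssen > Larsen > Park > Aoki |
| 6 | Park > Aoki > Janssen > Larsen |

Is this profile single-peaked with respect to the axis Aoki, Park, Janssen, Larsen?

yes

Axis positions: Aoki=1, Park=2, Janssen=3, Larsen=4.
Ballot type 1 (peak Aoki at position 1): ranking walks positions 1-2-3-4, expanding outward from the peak — single-peaked.
Ballot type 2 (peak Janssen at position 3): ranking walks positions 3-2-1-4, expanding outward from the peak — single-peaked.
Ballot type 3 (peak Park at position 2): ranking walks positions 2-3-1-4, expanding outward from the peak — single-peaked.
Ballot type 4 (peak Park at position 2): ranking walks positions 2-3-4-1, expanding outward from the peak — single-peaked.
Ballot type 5 (peak Janssen at position 3): ranking walks positions 3-4-2-1, expanding outward from the peak — single-peaked.
Ballot type 6 (peak Park at position 2): ranking walks positions 2-1-3-4, expanding outward from the peak — single-peaked.
Every ranking is single-peaked on this axis.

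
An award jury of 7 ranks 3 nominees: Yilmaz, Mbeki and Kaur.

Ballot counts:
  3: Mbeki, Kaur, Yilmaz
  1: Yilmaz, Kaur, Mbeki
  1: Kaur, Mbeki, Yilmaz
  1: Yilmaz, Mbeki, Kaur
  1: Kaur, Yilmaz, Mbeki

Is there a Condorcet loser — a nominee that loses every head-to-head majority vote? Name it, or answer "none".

Head-to-head results (7 jurors):
Yilmaz vs Mbeki: Mbeki, 4–3.
Yilmaz vs Kaur: Kaur wins 5–2.
Mbeki vs Kaur: 4 to 3, Mbeki.
Yilmaz loses to every other nominee — it is the Condorcet loser.

Yilmaz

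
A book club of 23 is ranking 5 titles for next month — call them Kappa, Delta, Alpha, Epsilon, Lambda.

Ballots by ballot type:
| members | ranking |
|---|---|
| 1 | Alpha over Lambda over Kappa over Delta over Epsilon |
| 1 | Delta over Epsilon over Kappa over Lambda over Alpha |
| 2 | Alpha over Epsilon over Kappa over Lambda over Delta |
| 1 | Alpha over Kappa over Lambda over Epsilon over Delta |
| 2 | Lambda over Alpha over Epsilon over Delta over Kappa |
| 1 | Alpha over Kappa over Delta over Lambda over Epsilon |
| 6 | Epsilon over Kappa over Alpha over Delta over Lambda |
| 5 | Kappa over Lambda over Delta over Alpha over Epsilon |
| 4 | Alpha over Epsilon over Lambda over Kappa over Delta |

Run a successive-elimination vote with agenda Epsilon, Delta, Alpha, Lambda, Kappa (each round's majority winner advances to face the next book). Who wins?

Round 1: Epsilon vs Delta — 15–8, Epsilon advances.
Round 2: Epsilon vs Alpha — 7–16, Alpha advances.
Round 3: Alpha vs Lambda — 15–8, Alpha advances.
Round 4: Alpha vs Kappa — 11–12, Kappa advances.
Kappa survives the agenda.

Kappa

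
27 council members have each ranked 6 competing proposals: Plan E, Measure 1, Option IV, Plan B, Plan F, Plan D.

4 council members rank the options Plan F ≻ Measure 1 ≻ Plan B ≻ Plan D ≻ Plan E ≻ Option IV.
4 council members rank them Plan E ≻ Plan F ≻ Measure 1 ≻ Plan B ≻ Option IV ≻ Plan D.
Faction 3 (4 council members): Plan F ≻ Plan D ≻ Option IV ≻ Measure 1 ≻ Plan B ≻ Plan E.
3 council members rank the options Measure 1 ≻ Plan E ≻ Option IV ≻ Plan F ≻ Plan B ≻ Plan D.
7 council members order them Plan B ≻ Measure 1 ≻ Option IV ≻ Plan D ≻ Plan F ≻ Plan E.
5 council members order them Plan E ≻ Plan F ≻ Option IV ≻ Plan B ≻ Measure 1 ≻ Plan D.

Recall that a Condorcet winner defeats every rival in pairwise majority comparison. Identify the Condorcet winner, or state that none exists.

Pairwise majorities:
Plan E vs Measure 1: 9 to 18, Measure 1.
Plan E vs Option IV: 4+4+3+5 = 16 for Plan E, 11 for Option IV — Plan E by 16–11.
Plan E vs Plan B: Plan B wins 15–12.
Plan E vs Plan F: Plan F wins 15–12.
Plan E vs Plan D: Plan E preferred on 4+3+5 = 12 ballots; Plan D wins 15–12.
Measure 1 vs Option IV: 18 to 9, Measure 1.
Measure 1 vs Plan B: Measure 1 is ranked higher on 4+4+4+3 = 15 ballots, Plan B on 12. Measure 1 wins 15–12.
Measure 1 vs Plan F: Measure 1 preferred on 3+7 = 10 ballots; Plan F wins 17–10.
Measure 1 vs Plan D: 23 to 4, Measure 1.
Option IV vs Plan B: Plan B wins 15–12.
Option IV vs Plan F: Plan F wins 17–10.
Option IV vs Plan D: Option IV is ranked higher on 4+3+7+5 = 19 ballots, Plan D on 8. Option IV wins 19–8.
Plan B vs Plan F: Plan F, 20–7.
Plan B–Plan D: Plan B 23–4.
Plan F vs Plan D: Plan F wins 20–7.
Plan F beats each of Plan E, Measure 1, Option IV, Plan B, Plan D — Plan F is the Condorcet winner.

Plan F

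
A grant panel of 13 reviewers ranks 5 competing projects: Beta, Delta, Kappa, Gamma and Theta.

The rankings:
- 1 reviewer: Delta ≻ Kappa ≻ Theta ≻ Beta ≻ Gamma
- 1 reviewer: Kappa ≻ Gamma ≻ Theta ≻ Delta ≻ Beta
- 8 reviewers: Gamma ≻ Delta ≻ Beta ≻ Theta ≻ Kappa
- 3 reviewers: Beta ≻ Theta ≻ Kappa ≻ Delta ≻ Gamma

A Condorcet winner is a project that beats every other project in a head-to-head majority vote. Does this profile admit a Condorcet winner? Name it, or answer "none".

Gamma

Head-to-head results (13 reviewers):
Beta vs Delta: Beta preferred on 3 ballots; Delta wins 10–3.
Beta vs Kappa: 11 to 2, Beta.
Beta vs Gamma: Beta preferred on 1+3 = 4 ballots; Gamma wins 9–4.
Beta vs Theta: 8+3 = 11 for Beta, 2 for Theta — Beta by 11–2.
Delta vs Kappa: 1+8 = 9 for Delta, 4 for Kappa — Delta by 9–4.
Delta vs Gamma: Delta is ranked higher on 1+3 = 4 ballots, Gamma on 9. Gamma wins 9–4.
Delta vs Theta: Delta is ranked higher on 1+8 = 9 ballots, Theta on 4. Delta wins 9–4.
Kappa vs Gamma: Kappa is ranked higher on 1+1+3 = 5 ballots, Gamma on 8. Gamma wins 8–5.
Kappa vs Theta: 1+1 = 2 for Kappa, 11 for Theta — Theta by 11–2.
Gamma vs Theta: 9 to 4, Gamma.
Gamma defeats every rival head-to-head and is the Condorcet winner.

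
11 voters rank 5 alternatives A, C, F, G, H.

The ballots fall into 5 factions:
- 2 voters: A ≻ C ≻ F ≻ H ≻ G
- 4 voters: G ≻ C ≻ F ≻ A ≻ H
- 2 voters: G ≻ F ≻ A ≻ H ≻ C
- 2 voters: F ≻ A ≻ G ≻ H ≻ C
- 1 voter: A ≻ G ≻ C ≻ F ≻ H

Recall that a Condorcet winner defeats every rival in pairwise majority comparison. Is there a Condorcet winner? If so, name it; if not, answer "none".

G

Head-to-head results (11 voters):
A vs C: A wins 7–4.
A–F: F 8–3.
A–G: G 6–5.
A vs H: A wins 11–0.
C vs F: C wins 7–4.
C vs G: G, 9–2.
C–H: C 7–4.
F–G: G 7–4.
F vs H: F wins 11–0.
G–H: G 9–2.
G beats each of A, C, F, H — G is the Condorcet winner.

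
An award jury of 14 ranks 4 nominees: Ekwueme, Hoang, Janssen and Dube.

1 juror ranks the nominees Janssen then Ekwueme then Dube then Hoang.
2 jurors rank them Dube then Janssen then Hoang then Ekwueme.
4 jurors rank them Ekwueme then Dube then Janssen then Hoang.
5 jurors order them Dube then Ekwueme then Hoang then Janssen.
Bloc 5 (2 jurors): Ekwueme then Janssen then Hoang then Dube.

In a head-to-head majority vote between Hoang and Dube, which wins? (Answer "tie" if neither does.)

Dube

Ballots ranking Hoang above Dube: 2.
Ballots ranking Dube above Hoang: 14 − 2 = 12.
Dube wins the head-to-head 12–2.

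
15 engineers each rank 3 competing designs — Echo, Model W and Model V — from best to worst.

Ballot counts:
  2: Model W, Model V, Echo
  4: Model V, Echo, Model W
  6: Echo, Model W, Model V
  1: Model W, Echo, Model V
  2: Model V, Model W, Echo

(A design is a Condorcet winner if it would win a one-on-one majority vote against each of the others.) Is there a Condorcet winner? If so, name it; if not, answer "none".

Head-to-head results (15 engineers):
Echo vs Model W: 10 to 5, Echo.
Echo vs Model V: 7 to 8, Model V.
Model W vs Model V: Model W is ranked higher on 2+6+1 = 9 ballots, Model V on 6. Model W wins 9–6.
Every design loses at least once (Echo loses to Model V; Model W loses to Echo; Model V loses to Model W). The majority relation contains the cycle Echo > Model W > Model V > Echo, so there is no Condorcet winner.

none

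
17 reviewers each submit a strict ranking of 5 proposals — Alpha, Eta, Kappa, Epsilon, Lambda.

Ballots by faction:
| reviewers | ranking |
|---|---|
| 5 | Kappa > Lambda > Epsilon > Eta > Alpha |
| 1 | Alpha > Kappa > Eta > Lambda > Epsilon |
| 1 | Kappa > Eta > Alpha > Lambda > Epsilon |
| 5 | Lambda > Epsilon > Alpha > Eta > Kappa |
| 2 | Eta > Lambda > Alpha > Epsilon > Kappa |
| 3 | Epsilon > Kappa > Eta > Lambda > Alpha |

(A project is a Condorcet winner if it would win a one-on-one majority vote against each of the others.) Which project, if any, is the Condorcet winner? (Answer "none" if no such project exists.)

none

Head-to-head results (17 reviewers):
Alpha–Eta: Eta 11–6.
Alpha vs Kappa: Kappa, 9–8.
Alpha vs Epsilon: Epsilon wins 13–4.
Alpha vs Lambda: Alpha preferred on 1+1 = 2 ballots; Lambda wins 15–2.
Eta vs Kappa: Eta preferred on 5+2 = 7 ballots; Kappa wins 10–7.
Eta vs Epsilon: Epsilon wins 13–4.
Eta vs Lambda: Lambda, 10–7.
Kappa vs Epsilon: 7 to 10, Epsilon.
Kappa vs Lambda: Kappa, 10–7.
Epsilon vs Lambda: 3 for Epsilon, 14 for Lambda — Lambda by 14–3.
No project is unbeaten: Alpha loses to Eta; Eta loses to Kappa; Kappa loses to Epsilon; Epsilon loses to Lambda; Lambda loses to Kappa. In particular Kappa > Lambda > Epsilon > Kappa is a majority cycle — no Condorcet winner exists.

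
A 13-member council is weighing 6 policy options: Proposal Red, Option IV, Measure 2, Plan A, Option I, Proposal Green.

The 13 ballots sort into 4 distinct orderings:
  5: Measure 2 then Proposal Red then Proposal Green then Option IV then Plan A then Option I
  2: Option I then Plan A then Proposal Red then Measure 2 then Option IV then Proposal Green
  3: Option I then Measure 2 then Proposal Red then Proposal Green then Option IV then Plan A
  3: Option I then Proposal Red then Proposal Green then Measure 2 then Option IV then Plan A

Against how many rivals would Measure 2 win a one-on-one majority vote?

4

Measure 2 against each rival (13 council members):
Measure 2–Proposal Red: Measure 2 8–5.
Measure 2 vs Option IV: Measure 2 wins 13–0.
Measure 2 vs Plan A: Measure 2 wins 11–2.
Measure 2–Option I: Option I 8–5.
Measure 2 vs Proposal Green: Measure 2, 10–3.
Measure 2 beats Proposal Red, Option IV, Plan A, Proposal Green; loses to Option I — 4 pairwise wins.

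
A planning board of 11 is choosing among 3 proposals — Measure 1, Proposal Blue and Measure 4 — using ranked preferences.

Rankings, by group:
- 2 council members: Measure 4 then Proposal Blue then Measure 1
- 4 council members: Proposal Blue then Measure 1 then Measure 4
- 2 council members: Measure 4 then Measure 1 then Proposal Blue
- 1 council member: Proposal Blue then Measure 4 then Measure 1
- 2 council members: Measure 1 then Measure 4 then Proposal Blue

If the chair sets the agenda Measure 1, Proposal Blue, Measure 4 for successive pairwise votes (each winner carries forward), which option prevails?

Measure 4

Round 1: Measure 1 vs Proposal Blue — 4–7, Proposal Blue advances.
Round 2: Proposal Blue vs Measure 4 — 5–6, Measure 4 advances.
Measure 4 survives the agenda.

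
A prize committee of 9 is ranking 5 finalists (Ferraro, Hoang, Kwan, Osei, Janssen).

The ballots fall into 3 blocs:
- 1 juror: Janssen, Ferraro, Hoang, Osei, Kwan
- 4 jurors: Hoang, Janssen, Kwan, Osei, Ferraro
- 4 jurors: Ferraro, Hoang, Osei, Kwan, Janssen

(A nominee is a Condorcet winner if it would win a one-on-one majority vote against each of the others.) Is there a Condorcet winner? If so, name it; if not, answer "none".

Pairwise majorities:
Ferraro vs Hoang: Ferraro is ranked higher on 1+4 = 5 ballots, Hoang on 4. Ferraro wins 5–4.
Ferraro vs Kwan: Ferraro preferred on 1+4 = 5 ballots; Ferraro wins 5–4.
Ferraro vs Osei: 5 to 4, Ferraro.
Ferraro vs Janssen: 4 to 5, Janssen.
Hoang vs Kwan: Hoang preferred on 1+4+4 = 9 ballots; Hoang wins 9–0.
Hoang vs Osei: 1+4+4 = 9 for Hoang, 0 for Osei — Hoang by 9–0.
Hoang vs Janssen: 8 to 1, Hoang.
Kwan vs Osei: Kwan preferred on 4 ballots; Osei wins 5–4.
Kwan vs Janssen: 4 for Kwan, 5 for Janssen — Janssen by 5–4.
Osei vs Janssen: 4 for Osei, 5 for Janssen — Janssen by 5–4.
No nominee is unbeaten: Ferraro loses to Janssen; Hoang loses to Ferraro; Kwan loses to Ferraro; Osei loses to Ferraro; Janssen loses to Hoang. In particular Ferraro beats Hoang beats Janssen beats Ferraro is a majority cycle — no Condorcet winner exists.

none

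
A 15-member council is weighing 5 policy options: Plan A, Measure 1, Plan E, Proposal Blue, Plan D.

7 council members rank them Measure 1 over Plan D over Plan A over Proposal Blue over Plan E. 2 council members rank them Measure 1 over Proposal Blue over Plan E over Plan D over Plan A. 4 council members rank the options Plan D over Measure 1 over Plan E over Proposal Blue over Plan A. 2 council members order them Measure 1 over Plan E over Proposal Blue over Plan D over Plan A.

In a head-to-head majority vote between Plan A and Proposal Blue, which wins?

Ballots ranking Plan A above Proposal Blue: 7.
Ballots ranking Proposal Blue above Plan A: 15 − 7 = 8.
Proposal Blue wins the head-to-head 8–7.

Proposal Blue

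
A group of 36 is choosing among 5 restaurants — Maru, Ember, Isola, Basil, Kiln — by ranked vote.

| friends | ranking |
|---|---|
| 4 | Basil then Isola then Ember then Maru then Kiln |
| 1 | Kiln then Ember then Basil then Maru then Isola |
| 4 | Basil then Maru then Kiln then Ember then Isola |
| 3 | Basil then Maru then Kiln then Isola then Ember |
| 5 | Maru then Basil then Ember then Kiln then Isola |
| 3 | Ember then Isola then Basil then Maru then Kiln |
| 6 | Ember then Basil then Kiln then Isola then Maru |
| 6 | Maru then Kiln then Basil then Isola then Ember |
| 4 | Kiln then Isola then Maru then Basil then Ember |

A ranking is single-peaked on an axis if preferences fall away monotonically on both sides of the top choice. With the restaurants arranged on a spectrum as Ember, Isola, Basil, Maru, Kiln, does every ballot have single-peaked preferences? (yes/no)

no

Axis positions: Ember=1, Isola=2, Basil=3, Maru=4, Kiln=5.
Cluster 1 (peak Basil at position 3): ranking walks positions 3-2-1-4-5, expanding outward from the peak — single-peaked.
Cluster 2: ranking walks positions 5-1-3-4-2; Ember is ranked above Maru even though Maru lies between Ember and the peak Kiln on the axis — preferences dip and rise again. Not single-peaked.
Cluster 3: ranking walks positions 3-4-5-1-2; Ember is ranked above Isola even though Isola lies between Ember and the peak Basil on the axis — preferences dip and rise again. Not single-peaked.
Cluster 4 (peak Basil at position 3): ranking walks positions 3-4-5-2-1, expanding outward from the peak — single-peaked.
Cluster 5: ranking walks positions 4-3-1-5-2; Ember is ranked above Isola even though Isola lies between Ember and the peak Maru on the axis — preferences dip and rise again. Not single-peaked.
Cluster 6 (peak Ember at position 1): ranking walks positions 1-2-3-4-5, expanding outward from the peak — single-peaked.
Cluster 7: ranking walks positions 1-3-5-2-4; Basil is ranked above Isola even though Isola lies between Basil and the peak Ember on the axis — preferences dip and rise again. Not single-peaked.
Cluster 8 (peak Maru at position 4): ranking walks positions 4-5-3-2-1, expanding outward from the peak — single-peaked.
Cluster 9: ranking walks positions 5-2-4-3-1; Isola is ranked above Maru even though Maru lies between Isola and the peak Kiln on the axis — preferences dip and rise again. Not single-peaked.
Cluster 2 violates single-peakedness, so the profile is not single-peaked on this axis.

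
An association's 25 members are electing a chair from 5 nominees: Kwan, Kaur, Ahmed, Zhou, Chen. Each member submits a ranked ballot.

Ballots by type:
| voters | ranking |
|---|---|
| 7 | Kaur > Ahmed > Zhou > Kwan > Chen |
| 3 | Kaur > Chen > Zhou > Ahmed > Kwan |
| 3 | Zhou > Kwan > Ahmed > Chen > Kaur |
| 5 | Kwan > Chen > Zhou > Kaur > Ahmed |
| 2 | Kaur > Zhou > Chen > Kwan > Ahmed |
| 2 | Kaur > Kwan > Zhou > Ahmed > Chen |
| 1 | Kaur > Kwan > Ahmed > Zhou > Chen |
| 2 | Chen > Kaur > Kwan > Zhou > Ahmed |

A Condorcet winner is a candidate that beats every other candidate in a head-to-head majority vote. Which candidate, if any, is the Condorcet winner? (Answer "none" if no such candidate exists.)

Kaur

Head-to-head results (25 voters):
Kwan vs Kaur: Kaur, 17–8.
Kwan–Ahmed: Kwan 15–10.
Kwan vs Zhou: 10 to 15, Zhou.
Kwan–Chen: Kwan 18–7.
Kaur vs Ahmed: Kaur is ranked higher on 22 ballots, Ahmed on 3. Kaur wins 22–3.
Kaur vs Zhou: Kaur, 17–8.
Kaur vs Chen: Kaur, 15–10.
Ahmed vs Zhou: Zhou, 17–8.
Ahmed–Chen: Ahmed 13–12.
Zhou vs Chen: 15 to 10, Zhou.
Kaur beats each of Kwan, Ahmed, Zhou, Chen — Kaur is the Condorcet winner.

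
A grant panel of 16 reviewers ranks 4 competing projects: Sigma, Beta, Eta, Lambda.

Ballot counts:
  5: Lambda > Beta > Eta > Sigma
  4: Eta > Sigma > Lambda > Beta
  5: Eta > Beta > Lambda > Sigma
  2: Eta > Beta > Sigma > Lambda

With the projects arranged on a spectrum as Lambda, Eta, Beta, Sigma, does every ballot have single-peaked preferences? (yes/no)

Axis positions: Lambda=1, Eta=2, Beta=3, Sigma=4.
Bloc 1: ranking walks positions 1-3-2-4; Beta is ranked above Eta even though Eta lies between Beta and the peak Lambda on the axis — preferences dip and rise again. Not single-peaked.
Bloc 2: ranking walks positions 2-4-1-3; Sigma is ranked above Beta even though Beta lies between Sigma and the peak Eta on the axis — preferences dip and rise again. Not single-peaked.
Bloc 3 (peak Eta at position 2): ranking walks positions 2-3-1-4, expanding outward from the peak — single-peaked.
Bloc 4 (peak Eta at position 2): ranking walks positions 2-3-4-1, expanding outward from the peak — single-peaked.
Bloc 1 violates single-peakedness, so the profile is not single-peaked on this axis.

no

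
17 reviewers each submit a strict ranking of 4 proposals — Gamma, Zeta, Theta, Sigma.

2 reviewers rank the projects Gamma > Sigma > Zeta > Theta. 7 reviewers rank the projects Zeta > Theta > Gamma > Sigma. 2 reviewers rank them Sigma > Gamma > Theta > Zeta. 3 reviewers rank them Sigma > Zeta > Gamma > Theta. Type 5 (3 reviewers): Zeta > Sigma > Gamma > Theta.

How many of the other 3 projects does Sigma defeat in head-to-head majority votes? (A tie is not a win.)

1

Sigma against each rival (17 reviewers):
Sigma vs Gamma: 2+3+3 = 8 for Sigma, 9 for Gamma — Gamma by 9–8.
Sigma vs Zeta: Sigma is ranked higher on 2+2+3 = 7 ballots, Zeta on 10. Zeta wins 10–7.
Sigma vs Theta: 10 to 7, Sigma.
Sigma beats Theta; loses to Gamma, Zeta — 1 pairwise win.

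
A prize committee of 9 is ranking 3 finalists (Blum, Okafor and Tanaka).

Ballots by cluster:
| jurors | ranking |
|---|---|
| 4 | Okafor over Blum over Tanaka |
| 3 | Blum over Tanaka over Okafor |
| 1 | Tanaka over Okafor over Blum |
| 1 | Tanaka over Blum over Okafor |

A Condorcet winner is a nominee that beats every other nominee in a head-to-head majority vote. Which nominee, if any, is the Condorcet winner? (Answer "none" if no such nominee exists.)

Check each pair by majority over 9 ballots:
Blum–Okafor: Okafor 5–4.
Blum vs Tanaka: Blum, 7–2.
Okafor vs Tanaka: Tanaka, 5–4.
Every nominee loses at least once (Blum loses to Okafor; Okafor loses to Tanaka; Tanaka loses to Blum). The majority relation contains the cycle Blum > Tanaka > Okafor > Blum, so there is no Condorcet winner.

none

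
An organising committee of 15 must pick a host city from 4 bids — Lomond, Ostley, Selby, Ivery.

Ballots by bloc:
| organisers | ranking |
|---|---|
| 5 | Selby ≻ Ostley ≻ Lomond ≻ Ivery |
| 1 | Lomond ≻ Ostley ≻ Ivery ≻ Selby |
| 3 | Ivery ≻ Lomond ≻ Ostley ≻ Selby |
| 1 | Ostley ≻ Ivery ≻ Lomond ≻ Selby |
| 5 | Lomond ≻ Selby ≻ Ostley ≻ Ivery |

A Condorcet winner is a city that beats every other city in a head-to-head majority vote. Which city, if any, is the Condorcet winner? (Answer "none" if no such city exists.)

Lomond

Head-to-head results (15 organisers):
Lomond vs Ostley: 1+3+5 = 9 for Lomond, 6 for Ostley — Lomond by 9–6.
Lomond vs Selby: 10 to 5, Lomond.
Lomond vs Ivery: 5+1+5 = 11 for Lomond, 4 for Ivery — Lomond by 11–4.
Ostley vs Selby: Ostley preferred on 1+3+1 = 5 ballots; Selby wins 10–5.
Ostley vs Ivery: Ostley is ranked higher on 5+1+1+5 = 12 ballots, Ivery on 3. Ostley wins 12–3.
Selby vs Ivery: Selby is ranked higher on 5+5 = 10 ballots, Ivery on 5. Selby wins 10–5.
Only Lomond has no losses; Lomond is the Condorcet winner.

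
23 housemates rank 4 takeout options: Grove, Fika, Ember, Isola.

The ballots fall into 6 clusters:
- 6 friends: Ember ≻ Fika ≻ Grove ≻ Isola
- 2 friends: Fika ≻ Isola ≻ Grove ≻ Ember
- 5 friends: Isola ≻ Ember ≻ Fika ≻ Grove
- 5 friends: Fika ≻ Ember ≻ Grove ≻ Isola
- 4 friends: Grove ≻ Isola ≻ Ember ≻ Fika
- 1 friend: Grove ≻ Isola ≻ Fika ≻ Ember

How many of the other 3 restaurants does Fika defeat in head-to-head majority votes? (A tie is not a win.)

Fika against each rival (23 friends):
Fika vs Grove: 18 to 5, Fika.
Fika–Ember: Ember 15–8.
Fika vs Isola: 13 to 10, Fika.
Fika beats Grove, Isola; loses to Ember — 2 pairwise wins.

2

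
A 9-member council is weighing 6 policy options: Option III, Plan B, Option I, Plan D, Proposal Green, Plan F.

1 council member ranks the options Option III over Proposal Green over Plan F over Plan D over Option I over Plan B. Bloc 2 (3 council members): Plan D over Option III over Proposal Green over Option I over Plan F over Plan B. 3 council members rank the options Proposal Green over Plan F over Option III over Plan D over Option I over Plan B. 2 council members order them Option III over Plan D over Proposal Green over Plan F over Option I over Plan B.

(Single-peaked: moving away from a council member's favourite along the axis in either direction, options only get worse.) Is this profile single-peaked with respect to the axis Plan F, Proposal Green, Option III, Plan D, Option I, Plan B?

yes

Axis positions: Plan F=1, Proposal Green=2, Option III=3, Plan D=4, Option I=5, Plan B=6.
Bloc 1 (peak Option III at position 3): ranking walks positions 3-2-1-4-5-6, expanding outward from the peak — single-peaked.
Bloc 2 (peak Plan D at position 4): ranking walks positions 4-3-2-5-1-6, expanding outward from the peak — single-peaked.
Bloc 3 (peak Proposal Green at position 2): ranking walks positions 2-1-3-4-5-6, expanding outward from the peak — single-peaked.
Bloc 4 (peak Option III at position 3): ranking walks positions 3-4-2-1-5-6, expanding outward from the peak — single-peaked.
Every ranking is single-peaked on this axis.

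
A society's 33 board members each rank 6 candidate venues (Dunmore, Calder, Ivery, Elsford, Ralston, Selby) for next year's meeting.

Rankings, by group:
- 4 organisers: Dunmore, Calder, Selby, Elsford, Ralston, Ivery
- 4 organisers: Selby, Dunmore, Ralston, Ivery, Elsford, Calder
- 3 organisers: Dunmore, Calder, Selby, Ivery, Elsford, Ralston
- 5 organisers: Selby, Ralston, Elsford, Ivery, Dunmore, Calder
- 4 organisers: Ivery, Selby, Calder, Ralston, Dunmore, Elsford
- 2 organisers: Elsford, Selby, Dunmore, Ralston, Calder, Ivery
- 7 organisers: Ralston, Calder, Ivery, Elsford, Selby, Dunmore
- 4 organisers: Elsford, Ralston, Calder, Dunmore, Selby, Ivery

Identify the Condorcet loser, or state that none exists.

Head-to-head results (33 organisers):
Dunmore vs Calder: Dunmore preferred on 4+4+3+5+2 = 18 ballots; Dunmore wins 18–15.
Dunmore vs Ivery: Dunmore is ranked higher on 4+4+3+2+4 = 17 ballots, Ivery on 16. Dunmore wins 17–16.
Dunmore vs Elsford: Dunmore is ranked higher on 4+4+3+4 = 15 ballots, Elsford on 18. Elsford wins 18–15.
Dunmore vs Ralston: Ralston wins 20–13.
Dunmore vs Selby: Dunmore preferred on 4+3+4 = 11 ballots; Selby wins 22–11.
Calder vs Ivery: Calder wins 20–13.
Calder–Elsford: Calder 18–15.
Calder vs Ralston: Calder preferred on 4+3+4 = 11 ballots; Ralston wins 22–11.
Calder vs Selby: Calder wins 18–15.
Ivery–Elsford: Ivery 18–15.
Ivery vs Ralston: Ralston, 26–7.
Ivery vs Selby: Selby, 22–11.
Elsford vs Ralston: Elsford is ranked higher on 4+3+2+4 = 13 ballots, Ralston on 20. Ralston wins 20–13.
Elsford vs Selby: 2+7+4 = 13 for Elsford, 20 for Selby — Selby by 20–13.
Ralston–Selby: Selby 22–11.
Each city has at least one pairwise win (Dunmore beats Calder; Calder beats Ivery; Ivery beats Elsford; Elsford beats Dunmore; Ralston beats Dunmore; Selby beats Dunmore) — no Condorcet loser.

none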